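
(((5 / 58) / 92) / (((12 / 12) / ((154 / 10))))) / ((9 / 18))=77 / 2668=0.03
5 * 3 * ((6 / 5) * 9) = 162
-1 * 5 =-5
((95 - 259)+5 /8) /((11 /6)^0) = -1307 /8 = -163.38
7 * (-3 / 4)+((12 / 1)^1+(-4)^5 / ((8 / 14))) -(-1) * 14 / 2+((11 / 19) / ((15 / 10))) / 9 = -3648881 / 2052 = -1778.21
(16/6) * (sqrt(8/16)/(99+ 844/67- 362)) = -268 * sqrt(2)/50331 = -0.01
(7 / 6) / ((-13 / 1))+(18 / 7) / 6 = 0.34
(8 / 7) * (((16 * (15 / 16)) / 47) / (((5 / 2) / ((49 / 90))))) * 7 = 392 / 705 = 0.56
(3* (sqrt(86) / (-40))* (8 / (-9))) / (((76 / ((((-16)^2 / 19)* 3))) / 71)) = 4544* sqrt(86) / 1805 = 23.35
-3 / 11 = -0.27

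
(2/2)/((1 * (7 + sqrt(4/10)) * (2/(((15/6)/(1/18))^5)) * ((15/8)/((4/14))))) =2025000 - 405000 * sqrt(10)/7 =1842039.65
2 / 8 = 1 / 4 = 0.25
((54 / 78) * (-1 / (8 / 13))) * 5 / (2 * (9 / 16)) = -5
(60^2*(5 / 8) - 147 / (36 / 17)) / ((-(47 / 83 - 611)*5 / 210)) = 2171861 / 14476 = 150.03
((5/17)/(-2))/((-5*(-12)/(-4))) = 0.01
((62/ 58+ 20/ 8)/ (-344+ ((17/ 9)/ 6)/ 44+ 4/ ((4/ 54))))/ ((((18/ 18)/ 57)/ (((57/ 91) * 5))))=-3994905420/ 1818331697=-2.20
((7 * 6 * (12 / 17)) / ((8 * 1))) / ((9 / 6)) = 42 / 17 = 2.47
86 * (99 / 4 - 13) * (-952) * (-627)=603171492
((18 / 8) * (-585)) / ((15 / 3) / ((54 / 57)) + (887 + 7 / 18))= -1.47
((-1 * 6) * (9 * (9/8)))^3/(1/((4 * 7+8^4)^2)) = -15252328533627/4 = -3813082133406.75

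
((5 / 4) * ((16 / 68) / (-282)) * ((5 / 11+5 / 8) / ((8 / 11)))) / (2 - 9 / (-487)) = -231325 / 301600128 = -0.00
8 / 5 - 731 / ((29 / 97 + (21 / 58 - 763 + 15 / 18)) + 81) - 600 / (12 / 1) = -79935877 / 1689055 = -47.33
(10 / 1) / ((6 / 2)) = 10 / 3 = 3.33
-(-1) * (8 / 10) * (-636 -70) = -2824 / 5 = -564.80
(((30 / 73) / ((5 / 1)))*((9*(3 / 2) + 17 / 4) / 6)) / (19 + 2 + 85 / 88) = 1562 / 141109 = 0.01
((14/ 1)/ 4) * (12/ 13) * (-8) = -336/ 13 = -25.85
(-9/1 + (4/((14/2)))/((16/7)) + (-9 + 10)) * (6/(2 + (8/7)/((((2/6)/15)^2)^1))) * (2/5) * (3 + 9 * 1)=-0.10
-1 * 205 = -205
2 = 2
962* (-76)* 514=-37579568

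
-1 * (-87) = 87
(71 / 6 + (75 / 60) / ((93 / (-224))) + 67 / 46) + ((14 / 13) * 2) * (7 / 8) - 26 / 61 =13272963 / 1130818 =11.74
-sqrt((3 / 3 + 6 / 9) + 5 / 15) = -sqrt(2) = -1.41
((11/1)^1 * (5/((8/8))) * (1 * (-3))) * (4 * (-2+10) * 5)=-26400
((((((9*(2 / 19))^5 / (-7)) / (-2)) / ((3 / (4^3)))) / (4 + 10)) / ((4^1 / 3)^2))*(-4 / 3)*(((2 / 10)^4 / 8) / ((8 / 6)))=-0.00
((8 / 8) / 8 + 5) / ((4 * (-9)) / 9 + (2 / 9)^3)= -29889 / 23264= -1.28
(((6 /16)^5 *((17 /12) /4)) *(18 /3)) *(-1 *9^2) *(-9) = 3011499 /262144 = 11.49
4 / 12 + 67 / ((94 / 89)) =63.77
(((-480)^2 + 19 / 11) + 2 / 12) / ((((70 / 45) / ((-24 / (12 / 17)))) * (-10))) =155106555 / 308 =503592.71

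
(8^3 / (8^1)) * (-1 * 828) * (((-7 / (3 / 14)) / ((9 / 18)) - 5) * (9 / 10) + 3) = 15977088 / 5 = 3195417.60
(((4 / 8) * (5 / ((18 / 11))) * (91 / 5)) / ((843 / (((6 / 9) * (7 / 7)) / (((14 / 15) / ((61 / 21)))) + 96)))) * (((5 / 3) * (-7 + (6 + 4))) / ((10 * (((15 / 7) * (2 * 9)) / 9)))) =2061631 / 5462640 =0.38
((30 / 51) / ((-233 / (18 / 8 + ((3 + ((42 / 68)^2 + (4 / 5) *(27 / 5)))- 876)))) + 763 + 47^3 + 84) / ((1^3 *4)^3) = 599106436551 / 366313280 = 1635.50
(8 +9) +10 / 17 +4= 367 / 17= 21.59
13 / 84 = 0.15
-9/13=-0.69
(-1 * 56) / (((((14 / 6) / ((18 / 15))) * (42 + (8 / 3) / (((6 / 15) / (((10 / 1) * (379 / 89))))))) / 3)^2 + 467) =-727575534 / 585755544013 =-0.00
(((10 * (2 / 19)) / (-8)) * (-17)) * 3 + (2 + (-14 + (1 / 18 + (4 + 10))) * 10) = 3169 / 342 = 9.27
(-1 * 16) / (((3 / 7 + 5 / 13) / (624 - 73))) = -401128 / 37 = -10841.30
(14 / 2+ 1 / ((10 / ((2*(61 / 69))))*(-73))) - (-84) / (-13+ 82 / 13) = -5.55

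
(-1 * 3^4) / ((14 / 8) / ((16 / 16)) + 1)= -324 / 11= -29.45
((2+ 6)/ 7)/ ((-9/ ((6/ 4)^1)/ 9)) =-1.71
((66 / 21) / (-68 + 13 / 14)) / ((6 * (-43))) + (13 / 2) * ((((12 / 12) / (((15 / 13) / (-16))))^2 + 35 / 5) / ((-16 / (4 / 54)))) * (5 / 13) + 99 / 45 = -27826069 / 261642960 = -0.11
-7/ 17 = -0.41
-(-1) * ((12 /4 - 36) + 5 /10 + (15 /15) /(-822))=-13358 /411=-32.50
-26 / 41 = -0.63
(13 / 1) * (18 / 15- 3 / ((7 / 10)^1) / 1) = -40.11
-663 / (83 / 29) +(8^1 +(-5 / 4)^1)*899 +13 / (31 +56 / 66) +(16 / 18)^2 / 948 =39098895023525 / 6698447604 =5837.01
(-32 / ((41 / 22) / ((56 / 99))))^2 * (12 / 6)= 188.67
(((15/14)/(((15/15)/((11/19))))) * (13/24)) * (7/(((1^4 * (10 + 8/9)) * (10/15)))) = 19305/59584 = 0.32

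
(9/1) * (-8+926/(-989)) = -79542/989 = -80.43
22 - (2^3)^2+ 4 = -38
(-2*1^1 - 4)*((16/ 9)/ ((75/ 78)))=-832/ 75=-11.09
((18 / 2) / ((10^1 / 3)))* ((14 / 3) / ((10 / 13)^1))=819 / 50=16.38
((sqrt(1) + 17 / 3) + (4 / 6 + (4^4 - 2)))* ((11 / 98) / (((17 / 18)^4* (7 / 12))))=36951552 / 584647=63.20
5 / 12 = 0.42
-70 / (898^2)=-35 / 403202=-0.00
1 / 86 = 0.01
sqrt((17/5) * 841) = 29 * sqrt(85)/5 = 53.47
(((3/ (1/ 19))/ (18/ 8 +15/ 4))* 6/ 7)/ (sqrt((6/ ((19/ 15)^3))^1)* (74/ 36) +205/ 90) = -288530694/ 113345897 +32457510* sqrt(190)/ 113345897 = 1.40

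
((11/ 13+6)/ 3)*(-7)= -623/ 39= -15.97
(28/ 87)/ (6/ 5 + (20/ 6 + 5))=140/ 4147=0.03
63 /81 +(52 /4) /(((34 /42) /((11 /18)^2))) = 12439 /1836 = 6.78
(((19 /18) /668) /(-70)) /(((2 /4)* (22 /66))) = -19 /140280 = -0.00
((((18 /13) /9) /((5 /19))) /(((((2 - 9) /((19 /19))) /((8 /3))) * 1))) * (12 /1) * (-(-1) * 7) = -1216 /65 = -18.71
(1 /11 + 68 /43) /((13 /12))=9492 /6149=1.54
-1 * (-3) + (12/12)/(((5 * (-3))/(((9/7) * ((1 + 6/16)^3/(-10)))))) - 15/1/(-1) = 3229593/179200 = 18.02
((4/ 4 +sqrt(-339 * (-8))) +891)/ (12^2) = sqrt(678)/ 72 +223/ 36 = 6.56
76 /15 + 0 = 76 /15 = 5.07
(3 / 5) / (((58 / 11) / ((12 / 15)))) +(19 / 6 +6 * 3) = 92471 / 4350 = 21.26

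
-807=-807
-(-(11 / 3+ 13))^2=-2500 / 9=-277.78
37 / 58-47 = -2689 / 58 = -46.36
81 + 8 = 89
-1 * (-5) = 5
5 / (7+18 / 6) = 1 / 2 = 0.50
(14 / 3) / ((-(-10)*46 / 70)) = 49 / 69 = 0.71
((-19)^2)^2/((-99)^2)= 130321/9801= 13.30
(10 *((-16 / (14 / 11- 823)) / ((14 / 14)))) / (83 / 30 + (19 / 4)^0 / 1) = 17600 / 340469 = 0.05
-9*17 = -153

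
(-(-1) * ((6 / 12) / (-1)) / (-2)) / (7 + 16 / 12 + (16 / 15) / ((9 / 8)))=135 / 5012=0.03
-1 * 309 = -309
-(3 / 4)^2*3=-27 / 16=-1.69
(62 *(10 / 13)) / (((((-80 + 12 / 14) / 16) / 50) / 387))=-671832000 / 3601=-186568.18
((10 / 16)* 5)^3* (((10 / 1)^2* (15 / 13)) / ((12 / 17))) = 33203125 / 6656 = 4988.45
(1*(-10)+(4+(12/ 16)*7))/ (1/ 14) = -21/ 2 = -10.50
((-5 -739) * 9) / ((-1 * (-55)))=-6696 / 55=-121.75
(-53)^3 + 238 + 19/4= -594537/4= -148634.25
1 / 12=0.08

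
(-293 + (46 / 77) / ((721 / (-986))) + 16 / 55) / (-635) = 0.46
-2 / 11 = -0.18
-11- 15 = -26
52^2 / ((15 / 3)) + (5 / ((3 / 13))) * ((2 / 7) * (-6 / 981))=18567068 / 34335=540.76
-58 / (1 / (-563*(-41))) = -1338814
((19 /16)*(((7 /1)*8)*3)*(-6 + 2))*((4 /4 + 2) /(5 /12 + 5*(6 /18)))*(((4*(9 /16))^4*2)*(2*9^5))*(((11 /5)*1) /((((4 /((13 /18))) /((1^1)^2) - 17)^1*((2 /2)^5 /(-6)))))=-596836372703571 /74500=-8011226479.24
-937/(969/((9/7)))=-2811/2261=-1.24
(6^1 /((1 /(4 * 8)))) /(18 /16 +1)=1536 /17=90.35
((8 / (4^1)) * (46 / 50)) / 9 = 46 / 225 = 0.20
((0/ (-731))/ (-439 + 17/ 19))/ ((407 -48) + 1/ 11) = 0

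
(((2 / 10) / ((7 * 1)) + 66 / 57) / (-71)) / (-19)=789 / 897085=0.00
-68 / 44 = -17 / 11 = -1.55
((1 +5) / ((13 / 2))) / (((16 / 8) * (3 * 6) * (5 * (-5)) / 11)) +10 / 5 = 1939 / 975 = 1.99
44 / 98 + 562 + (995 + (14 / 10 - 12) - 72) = 361338 / 245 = 1474.85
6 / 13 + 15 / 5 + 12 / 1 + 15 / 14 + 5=21.53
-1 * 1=-1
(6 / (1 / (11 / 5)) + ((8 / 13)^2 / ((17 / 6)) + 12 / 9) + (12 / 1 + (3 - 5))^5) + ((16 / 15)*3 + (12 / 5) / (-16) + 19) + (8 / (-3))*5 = 1149468725 / 11492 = 100023.38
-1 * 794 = -794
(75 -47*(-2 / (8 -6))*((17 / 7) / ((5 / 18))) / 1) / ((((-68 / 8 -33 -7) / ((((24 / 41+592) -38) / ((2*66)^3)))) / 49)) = -451156027 / 3811238640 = -0.12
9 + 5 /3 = 32 /3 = 10.67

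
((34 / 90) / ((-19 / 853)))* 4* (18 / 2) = -58004 / 95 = -610.57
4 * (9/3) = 12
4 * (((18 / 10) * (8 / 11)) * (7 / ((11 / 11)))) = 2016 / 55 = 36.65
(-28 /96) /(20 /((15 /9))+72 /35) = -245 /11808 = -0.02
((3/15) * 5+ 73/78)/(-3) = -151/234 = -0.65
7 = 7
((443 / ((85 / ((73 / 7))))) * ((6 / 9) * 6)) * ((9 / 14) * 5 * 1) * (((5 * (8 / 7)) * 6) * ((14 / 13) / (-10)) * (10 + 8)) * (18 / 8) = -1131606288 / 10829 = -104497.76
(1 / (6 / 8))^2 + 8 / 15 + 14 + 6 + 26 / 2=1589 / 45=35.31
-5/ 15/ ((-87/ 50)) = 50/ 261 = 0.19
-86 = -86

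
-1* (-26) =26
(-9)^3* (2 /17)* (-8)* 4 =46656 /17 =2744.47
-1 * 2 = -2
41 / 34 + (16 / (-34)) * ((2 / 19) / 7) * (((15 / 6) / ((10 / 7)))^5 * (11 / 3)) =48373 / 62016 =0.78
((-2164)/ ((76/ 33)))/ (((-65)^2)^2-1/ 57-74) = -53559/ 1017481406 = -0.00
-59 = -59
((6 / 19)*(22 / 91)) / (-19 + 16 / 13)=-4 / 931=-0.00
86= 86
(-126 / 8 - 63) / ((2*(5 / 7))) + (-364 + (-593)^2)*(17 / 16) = 5970963 / 16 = 373185.19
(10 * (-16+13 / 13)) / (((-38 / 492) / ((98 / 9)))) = 401800 / 19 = 21147.37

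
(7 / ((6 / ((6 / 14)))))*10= 5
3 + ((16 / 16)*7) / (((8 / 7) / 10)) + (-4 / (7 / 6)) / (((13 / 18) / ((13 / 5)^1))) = 7267 / 140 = 51.91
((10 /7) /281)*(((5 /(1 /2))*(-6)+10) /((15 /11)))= -1100 /5901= -0.19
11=11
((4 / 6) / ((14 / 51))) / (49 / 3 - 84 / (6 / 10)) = -51 / 2597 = -0.02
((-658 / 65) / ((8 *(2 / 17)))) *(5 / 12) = -5593 / 1248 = -4.48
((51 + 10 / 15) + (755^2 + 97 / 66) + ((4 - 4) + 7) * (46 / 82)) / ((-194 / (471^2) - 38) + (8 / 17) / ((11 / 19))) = -1939253794755237 / 126502924544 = -15329.72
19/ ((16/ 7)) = 133/ 16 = 8.31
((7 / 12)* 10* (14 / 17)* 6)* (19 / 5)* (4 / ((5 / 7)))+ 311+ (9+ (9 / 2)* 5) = 162497 / 170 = 955.86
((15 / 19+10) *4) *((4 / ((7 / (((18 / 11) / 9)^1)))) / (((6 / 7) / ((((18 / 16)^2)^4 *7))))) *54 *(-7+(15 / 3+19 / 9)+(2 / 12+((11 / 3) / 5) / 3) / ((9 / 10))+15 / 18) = 1558028236905 / 219152384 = 7109.34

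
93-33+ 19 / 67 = 4039 / 67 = 60.28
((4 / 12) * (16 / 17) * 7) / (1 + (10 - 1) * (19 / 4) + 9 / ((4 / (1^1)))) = 56 / 1173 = 0.05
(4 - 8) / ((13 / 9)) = -36 / 13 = -2.77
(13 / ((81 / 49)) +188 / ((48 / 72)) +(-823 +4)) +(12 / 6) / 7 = -299858 / 567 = -528.85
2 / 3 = 0.67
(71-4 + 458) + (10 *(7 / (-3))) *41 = -1295 / 3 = -431.67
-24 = -24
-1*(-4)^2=-16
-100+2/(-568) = -100.00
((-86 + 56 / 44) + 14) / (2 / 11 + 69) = -1.02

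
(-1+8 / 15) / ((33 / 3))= -7 / 165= -0.04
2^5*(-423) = -13536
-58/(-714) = 29/357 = 0.08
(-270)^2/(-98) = -36450/49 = -743.88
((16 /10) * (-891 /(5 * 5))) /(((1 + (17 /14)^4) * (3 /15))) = -273829248 /3048425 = -89.83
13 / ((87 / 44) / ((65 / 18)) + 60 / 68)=316030 / 34761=9.09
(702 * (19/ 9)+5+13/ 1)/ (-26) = -750/ 13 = -57.69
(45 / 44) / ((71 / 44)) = 0.63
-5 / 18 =-0.28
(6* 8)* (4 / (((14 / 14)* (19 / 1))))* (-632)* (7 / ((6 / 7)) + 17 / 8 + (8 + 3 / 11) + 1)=-26114240 / 209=-124948.52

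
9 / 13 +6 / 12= 31 / 26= 1.19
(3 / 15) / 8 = 0.02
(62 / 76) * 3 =93 / 38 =2.45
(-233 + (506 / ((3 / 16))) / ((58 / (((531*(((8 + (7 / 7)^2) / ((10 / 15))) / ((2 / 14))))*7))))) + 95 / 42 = 19906127329 / 1218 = 16343290.09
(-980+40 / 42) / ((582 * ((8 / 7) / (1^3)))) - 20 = -18745 / 873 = -21.47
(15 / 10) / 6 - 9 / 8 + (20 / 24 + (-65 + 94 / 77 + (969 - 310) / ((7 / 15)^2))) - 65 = 37478173 / 12936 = 2897.20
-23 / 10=-2.30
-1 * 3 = -3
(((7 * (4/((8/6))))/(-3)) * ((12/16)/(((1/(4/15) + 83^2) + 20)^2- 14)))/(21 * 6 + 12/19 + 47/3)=-4788/6201488727047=-0.00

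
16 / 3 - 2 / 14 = 109 / 21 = 5.19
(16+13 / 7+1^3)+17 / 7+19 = 282 / 7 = 40.29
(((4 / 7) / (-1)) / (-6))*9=6 / 7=0.86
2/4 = 0.50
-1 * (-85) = 85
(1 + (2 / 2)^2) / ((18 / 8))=8 / 9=0.89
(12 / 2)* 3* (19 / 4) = 171 / 2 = 85.50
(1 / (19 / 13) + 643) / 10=64.37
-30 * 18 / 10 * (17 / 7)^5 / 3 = -25557426 / 16807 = -1520.64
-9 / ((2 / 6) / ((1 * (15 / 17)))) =-405 / 17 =-23.82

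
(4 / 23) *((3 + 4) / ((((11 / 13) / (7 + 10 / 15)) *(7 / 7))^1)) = 364 / 33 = 11.03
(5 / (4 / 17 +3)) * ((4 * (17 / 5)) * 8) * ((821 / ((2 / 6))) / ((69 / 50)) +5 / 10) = 379736752 / 1265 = 300187.16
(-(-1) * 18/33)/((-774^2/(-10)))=5/549153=0.00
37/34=1.09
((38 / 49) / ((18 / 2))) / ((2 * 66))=19 / 29106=0.00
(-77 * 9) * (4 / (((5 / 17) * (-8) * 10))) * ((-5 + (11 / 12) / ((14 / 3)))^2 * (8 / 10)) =121783563 / 56000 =2174.71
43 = 43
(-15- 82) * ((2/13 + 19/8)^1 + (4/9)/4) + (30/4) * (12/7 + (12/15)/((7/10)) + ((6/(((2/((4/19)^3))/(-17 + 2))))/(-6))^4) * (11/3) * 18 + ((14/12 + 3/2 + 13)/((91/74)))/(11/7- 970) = 1158.21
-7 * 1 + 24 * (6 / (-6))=-31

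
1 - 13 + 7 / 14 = -23 / 2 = -11.50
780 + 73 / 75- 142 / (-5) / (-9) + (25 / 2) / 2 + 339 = 1010761 / 900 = 1123.07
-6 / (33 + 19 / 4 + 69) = -24 / 427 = -0.06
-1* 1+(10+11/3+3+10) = 77/3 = 25.67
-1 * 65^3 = -274625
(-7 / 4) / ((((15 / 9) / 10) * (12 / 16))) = -14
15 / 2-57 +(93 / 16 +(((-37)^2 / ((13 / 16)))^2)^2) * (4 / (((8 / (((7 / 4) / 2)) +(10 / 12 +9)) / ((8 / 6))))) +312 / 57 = 1959410080888652965167 / 864998446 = 2265218035881.48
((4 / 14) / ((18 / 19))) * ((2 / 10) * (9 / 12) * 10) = 19 / 42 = 0.45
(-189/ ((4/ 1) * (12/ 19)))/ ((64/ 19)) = -22.21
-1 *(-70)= 70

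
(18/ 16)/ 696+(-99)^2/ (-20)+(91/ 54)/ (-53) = -6508107959/ 13279680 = -490.08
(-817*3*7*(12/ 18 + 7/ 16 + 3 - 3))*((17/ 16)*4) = -5152819/ 64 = -80512.80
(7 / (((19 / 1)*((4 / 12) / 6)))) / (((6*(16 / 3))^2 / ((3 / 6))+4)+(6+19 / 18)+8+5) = 2268 / 708643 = 0.00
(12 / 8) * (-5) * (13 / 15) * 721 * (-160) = 749840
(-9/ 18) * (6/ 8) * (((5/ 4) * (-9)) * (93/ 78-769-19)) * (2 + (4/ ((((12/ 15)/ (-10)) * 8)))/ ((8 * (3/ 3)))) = -8285085/ 2048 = -4045.45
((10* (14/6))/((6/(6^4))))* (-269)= -1355760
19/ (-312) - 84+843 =758.94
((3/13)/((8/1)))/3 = 1/104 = 0.01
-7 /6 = -1.17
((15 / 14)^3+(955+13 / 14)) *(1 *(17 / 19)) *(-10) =-223247655 / 26068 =-8564.05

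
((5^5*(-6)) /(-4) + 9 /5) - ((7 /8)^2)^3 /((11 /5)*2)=135216963287 /28835840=4689.20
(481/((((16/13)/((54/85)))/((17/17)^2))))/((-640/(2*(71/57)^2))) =-94564119/78553600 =-1.20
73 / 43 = 1.70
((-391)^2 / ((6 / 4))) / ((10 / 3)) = 152881 / 5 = 30576.20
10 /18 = 5 /9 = 0.56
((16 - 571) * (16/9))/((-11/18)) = 1614.55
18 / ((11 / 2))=36 / 11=3.27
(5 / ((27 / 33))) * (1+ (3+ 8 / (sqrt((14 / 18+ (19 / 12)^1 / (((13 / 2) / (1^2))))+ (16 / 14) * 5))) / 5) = 8 * sqrt(2008006) / 3009+ 88 / 9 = 13.55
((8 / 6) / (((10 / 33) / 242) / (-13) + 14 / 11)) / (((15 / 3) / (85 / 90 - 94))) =-11593010 / 594549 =-19.50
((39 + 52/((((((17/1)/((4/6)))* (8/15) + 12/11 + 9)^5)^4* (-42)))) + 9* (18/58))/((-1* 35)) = -5065358977080320682984642963946663509277388861413455900721473027002/4242029176350268558770142416216967456258005641357198252987344737315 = -1.19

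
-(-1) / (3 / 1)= 1 / 3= 0.33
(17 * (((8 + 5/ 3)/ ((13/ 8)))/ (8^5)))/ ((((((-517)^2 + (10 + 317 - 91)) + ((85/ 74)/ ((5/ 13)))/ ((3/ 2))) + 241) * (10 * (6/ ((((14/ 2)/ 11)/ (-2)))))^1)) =-127687/ 2089098274897920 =-0.00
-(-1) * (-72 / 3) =-24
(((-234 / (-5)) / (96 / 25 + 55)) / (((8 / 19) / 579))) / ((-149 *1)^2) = 6435585 / 130630684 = 0.05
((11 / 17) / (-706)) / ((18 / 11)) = -121 / 216036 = -0.00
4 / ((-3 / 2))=-8 / 3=-2.67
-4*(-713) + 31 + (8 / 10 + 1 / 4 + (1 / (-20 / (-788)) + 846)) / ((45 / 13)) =2825177 / 900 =3139.09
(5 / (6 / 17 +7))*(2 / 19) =34 / 475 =0.07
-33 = -33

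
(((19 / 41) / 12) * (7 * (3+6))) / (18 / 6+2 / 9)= 3591 / 4756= 0.76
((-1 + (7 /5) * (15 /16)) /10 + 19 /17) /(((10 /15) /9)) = 16875 /1088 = 15.51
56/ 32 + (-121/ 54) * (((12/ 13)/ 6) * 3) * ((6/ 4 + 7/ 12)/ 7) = 7087/ 4914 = 1.44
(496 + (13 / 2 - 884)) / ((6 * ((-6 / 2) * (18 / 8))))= 763 / 81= 9.42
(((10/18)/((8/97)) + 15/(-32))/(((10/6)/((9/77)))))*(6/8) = 3249/9856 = 0.33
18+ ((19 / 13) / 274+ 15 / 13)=68245 / 3562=19.16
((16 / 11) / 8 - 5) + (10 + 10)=167 / 11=15.18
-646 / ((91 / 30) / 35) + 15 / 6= -193735 / 26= -7451.35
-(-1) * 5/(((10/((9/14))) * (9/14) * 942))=1/1884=0.00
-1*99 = -99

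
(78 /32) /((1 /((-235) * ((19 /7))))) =-174135 /112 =-1554.78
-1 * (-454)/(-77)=-454/77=-5.90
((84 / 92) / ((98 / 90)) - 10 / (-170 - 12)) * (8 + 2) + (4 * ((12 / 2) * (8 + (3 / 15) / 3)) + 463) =6964819 / 10465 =665.53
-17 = -17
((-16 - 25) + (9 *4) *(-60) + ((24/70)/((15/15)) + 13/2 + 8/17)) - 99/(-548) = -715214533/326060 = -2193.51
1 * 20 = 20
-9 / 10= -0.90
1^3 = 1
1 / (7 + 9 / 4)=0.11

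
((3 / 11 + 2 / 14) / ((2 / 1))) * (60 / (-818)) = -480 / 31493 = -0.02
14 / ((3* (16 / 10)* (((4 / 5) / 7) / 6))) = 1225 / 8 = 153.12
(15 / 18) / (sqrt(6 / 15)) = 5 * sqrt(10) / 12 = 1.32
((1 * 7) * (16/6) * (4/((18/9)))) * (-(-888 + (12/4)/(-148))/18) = 204442/111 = 1841.82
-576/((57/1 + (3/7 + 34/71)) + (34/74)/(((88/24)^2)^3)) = -18764487491904/1886470605781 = -9.95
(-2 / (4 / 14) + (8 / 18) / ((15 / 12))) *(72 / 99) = -2392 / 495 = -4.83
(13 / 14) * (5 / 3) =1.55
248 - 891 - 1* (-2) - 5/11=-7056/11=-641.45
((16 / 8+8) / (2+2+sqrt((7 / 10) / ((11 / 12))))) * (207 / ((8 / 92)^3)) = 692606475 / 838 -12592845 * sqrt(2310) / 3352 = 645937.59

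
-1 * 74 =-74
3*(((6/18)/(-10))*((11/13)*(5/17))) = -0.02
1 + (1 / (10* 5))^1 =51 / 50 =1.02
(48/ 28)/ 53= 12/ 371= 0.03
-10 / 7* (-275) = 2750 / 7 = 392.86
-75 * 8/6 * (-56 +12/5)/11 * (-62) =-30210.91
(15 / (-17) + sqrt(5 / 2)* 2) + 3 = 36 / 17 + sqrt(10) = 5.28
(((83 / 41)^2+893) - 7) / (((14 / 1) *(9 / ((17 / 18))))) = 6.67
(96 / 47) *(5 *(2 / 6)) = 160 / 47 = 3.40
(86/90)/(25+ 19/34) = 1462/39105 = 0.04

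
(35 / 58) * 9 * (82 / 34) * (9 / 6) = 38745 / 1972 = 19.65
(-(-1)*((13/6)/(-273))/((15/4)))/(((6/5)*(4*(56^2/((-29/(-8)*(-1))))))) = 29/56899584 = 0.00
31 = 31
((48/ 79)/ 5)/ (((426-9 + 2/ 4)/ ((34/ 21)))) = 1088/ 2308775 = 0.00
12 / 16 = 3 / 4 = 0.75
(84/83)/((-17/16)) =-1344/1411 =-0.95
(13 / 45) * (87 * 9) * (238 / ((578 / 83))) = 657111 / 85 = 7730.72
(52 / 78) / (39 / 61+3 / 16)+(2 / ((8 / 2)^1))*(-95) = -226091 / 4842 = -46.69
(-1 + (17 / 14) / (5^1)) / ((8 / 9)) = -477 / 560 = -0.85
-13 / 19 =-0.68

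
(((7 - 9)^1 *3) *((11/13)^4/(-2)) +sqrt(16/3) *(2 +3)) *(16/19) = 702768/542659 +320 *sqrt(3)/57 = 11.02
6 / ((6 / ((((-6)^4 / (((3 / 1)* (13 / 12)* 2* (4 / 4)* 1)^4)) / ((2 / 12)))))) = 124416 / 28561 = 4.36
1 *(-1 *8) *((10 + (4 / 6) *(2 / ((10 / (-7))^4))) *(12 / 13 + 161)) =-65171642 / 4875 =-13368.54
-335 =-335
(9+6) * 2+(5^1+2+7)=44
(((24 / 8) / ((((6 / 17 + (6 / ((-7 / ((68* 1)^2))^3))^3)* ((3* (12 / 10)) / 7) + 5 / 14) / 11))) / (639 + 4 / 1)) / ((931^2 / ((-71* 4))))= 0.00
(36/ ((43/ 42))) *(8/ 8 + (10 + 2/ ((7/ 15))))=23112/ 43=537.49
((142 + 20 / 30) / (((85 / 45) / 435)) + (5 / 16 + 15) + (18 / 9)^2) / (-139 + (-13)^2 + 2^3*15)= 2980631 / 13600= 219.16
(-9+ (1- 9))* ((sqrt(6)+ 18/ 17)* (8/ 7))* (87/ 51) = -232* sqrt(6)/ 7- 4176/ 119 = -116.28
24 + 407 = 431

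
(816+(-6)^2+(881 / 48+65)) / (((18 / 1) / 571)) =25636187 / 864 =29671.51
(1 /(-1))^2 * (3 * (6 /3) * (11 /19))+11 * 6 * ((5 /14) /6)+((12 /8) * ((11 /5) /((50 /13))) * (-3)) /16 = 7704829 /1064000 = 7.24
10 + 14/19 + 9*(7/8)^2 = 17.63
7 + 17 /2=31 /2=15.50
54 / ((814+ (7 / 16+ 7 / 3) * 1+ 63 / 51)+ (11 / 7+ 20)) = 308448 / 4795667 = 0.06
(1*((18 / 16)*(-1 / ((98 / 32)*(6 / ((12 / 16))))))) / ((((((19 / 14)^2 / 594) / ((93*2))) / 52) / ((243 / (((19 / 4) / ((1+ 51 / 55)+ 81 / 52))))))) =-875749577904 / 34295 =-25535780.08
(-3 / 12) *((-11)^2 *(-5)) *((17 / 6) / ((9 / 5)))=51425 / 216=238.08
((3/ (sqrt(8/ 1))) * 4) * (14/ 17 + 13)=705 * sqrt(2)/ 17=58.65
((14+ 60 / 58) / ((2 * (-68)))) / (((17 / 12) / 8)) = -5232 / 8381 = -0.62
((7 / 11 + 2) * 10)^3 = 24389000 / 1331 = 18323.82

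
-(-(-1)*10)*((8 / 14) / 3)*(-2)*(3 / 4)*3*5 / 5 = 60 / 7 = 8.57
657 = 657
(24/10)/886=6/2215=0.00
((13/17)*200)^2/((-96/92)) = -19435000/867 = -22416.38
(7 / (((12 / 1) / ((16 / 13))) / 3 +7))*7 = 196 / 41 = 4.78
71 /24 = 2.96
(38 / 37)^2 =1.05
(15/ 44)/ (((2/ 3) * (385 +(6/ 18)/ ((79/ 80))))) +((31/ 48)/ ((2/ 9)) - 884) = -5664789893/ 6429280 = -881.09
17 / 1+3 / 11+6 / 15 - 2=862 / 55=15.67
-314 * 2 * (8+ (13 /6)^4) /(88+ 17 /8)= -12223706 /58401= -209.31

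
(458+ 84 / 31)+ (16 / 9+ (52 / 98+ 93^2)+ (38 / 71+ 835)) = 9655503062 / 970641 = 9947.55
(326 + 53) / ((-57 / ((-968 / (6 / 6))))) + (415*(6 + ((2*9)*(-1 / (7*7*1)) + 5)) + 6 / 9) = 30302845 / 2793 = 10849.57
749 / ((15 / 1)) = 749 / 15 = 49.93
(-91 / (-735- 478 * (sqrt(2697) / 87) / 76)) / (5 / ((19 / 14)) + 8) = 26608324470 / 2511027775313- 7851389 * sqrt(2697) / 7533083325939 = 0.01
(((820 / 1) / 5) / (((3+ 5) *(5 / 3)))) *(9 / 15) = 369 / 50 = 7.38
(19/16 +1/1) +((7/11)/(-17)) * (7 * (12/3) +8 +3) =2177/2992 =0.73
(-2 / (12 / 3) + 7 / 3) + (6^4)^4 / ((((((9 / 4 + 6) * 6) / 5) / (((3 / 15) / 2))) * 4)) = 470184984697 / 66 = 7124014919.65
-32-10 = -42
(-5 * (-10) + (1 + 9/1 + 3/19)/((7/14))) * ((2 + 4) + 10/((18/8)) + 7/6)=7348/9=816.44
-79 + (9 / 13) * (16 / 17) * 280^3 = 3161070541 / 221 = 14303486.61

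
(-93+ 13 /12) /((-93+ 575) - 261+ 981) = -1103 /14424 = -0.08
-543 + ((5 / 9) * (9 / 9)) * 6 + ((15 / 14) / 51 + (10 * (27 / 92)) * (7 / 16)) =-141455611 / 262752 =-538.36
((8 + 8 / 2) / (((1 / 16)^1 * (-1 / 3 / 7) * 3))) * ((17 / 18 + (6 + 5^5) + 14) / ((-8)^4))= -396389 / 384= -1032.26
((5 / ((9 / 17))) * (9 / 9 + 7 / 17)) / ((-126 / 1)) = -20 / 189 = -0.11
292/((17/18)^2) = 327.36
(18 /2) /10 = 9 /10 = 0.90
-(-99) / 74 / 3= 33 / 74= 0.45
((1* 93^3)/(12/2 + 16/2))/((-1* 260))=-804357/3640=-220.98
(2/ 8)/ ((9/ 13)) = 13/ 36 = 0.36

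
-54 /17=-3.18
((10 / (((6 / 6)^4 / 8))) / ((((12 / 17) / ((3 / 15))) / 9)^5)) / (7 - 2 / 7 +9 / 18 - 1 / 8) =2415176757 / 1985000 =1216.71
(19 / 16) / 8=19 / 128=0.15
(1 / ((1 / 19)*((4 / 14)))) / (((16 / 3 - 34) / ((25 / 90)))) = -665 / 1032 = -0.64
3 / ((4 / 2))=3 / 2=1.50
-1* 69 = -69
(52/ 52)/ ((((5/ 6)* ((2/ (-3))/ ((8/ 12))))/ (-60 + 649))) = -3534/ 5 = -706.80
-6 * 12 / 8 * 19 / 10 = -171 / 10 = -17.10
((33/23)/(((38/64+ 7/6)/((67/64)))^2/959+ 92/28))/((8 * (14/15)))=547958763/9377949712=0.06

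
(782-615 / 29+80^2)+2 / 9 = 1869025 / 261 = 7161.02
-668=-668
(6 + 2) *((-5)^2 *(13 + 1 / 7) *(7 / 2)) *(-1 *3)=-27600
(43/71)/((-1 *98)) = -43/6958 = -0.01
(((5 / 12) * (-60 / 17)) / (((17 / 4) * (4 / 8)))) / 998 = -100 / 144211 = -0.00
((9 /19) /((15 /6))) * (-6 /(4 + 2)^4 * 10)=-1 /114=-0.01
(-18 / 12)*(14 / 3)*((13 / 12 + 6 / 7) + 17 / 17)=-247 / 12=-20.58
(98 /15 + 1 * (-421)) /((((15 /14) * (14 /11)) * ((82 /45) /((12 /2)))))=-205161 /205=-1000.79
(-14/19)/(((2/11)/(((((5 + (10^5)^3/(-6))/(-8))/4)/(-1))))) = 38499999999998845/1824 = 21107456140350.24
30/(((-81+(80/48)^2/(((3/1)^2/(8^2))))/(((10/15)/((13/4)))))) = -6480/64493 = -0.10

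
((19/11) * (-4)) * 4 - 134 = -1778/11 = -161.64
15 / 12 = 5 / 4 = 1.25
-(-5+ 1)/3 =4/3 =1.33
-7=-7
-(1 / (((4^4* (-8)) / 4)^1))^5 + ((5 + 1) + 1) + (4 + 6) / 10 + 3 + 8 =668503069687809 / 35184372088832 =19.00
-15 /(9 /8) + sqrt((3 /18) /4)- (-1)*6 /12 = -77 /6 + sqrt(6) /12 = -12.63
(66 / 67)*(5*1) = 330 / 67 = 4.93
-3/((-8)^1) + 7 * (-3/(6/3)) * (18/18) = -81/8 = -10.12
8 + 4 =12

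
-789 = -789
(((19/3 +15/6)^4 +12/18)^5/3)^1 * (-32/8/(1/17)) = -520240399493164234317672332874790625/2742118830047232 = -189722047707248078144.14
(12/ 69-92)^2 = 4460544/ 529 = 8432.03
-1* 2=-2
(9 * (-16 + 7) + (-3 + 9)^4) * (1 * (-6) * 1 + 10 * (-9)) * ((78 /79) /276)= -758160 /1817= -417.26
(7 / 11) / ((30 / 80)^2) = 448 / 99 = 4.53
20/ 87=0.23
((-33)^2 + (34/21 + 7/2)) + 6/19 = 873359/798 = 1094.43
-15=-15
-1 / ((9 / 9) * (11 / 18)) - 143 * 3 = -4737 / 11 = -430.64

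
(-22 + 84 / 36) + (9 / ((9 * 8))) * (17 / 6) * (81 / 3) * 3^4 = 36235 / 48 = 754.90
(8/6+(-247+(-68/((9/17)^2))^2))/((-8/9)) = -384589285/5832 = -65944.66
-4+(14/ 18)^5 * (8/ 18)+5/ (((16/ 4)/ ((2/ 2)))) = -5576939/ 2125764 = -2.62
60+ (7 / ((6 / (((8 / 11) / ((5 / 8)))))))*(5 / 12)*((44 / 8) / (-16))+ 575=22853 / 36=634.81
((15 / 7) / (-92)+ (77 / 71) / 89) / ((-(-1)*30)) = -45197 / 122083080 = -0.00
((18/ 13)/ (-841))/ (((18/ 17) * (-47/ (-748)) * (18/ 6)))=-12716/ 1541553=-0.01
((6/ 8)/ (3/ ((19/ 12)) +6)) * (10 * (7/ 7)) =19/ 20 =0.95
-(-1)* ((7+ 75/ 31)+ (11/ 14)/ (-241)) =984867/ 104594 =9.42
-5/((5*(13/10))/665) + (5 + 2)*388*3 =99274/13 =7636.46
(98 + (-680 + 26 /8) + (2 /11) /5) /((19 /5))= -127317 /836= -152.29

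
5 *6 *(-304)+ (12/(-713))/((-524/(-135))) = -851835765/93403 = -9120.00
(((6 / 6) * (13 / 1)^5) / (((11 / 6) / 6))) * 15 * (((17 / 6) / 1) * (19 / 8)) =5396743755 / 44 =122653267.16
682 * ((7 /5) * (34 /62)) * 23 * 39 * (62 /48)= 12133121 /20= 606656.05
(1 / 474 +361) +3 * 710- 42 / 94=55484591 / 22278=2490.56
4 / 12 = 1 / 3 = 0.33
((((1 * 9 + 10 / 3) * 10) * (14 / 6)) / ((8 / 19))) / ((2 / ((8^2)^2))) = 12597760 / 9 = 1399751.11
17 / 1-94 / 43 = 637 / 43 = 14.81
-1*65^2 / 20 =-845 / 4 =-211.25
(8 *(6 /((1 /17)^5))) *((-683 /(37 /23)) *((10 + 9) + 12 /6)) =-22482969881904 /37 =-607647834646.05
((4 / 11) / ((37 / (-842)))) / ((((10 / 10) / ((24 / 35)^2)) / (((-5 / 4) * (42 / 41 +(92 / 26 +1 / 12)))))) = 1201042272 / 53148095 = 22.60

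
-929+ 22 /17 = -15771 /17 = -927.71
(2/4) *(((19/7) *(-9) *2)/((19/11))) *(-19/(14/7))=1881/14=134.36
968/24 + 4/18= 365/9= 40.56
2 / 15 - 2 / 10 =-1 / 15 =-0.07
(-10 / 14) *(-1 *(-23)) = -115 / 7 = -16.43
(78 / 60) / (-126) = -13 / 1260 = -0.01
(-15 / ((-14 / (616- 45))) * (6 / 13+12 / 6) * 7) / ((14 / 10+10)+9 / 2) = 456800 / 689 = 662.99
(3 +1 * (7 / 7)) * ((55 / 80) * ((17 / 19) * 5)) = 935 / 76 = 12.30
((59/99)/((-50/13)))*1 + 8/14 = 14431/34650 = 0.42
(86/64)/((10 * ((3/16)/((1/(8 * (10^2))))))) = 43/48000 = 0.00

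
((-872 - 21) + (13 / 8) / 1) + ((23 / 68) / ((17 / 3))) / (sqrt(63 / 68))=-7131 / 8 + 23 *sqrt(119) / 4046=-891.31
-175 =-175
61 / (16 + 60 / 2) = 61 / 46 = 1.33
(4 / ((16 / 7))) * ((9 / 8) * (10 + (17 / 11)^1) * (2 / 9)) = 889 / 176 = 5.05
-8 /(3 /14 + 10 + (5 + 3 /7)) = -112 /219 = -0.51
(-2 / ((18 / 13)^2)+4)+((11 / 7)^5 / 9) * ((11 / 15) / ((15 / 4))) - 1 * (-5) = 8.16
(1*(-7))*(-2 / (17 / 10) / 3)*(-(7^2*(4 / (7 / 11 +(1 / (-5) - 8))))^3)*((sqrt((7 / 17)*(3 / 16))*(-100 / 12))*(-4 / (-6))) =-17127120828125*sqrt(357) / 4388656896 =-73737.23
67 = 67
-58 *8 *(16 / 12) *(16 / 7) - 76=-31292 / 21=-1490.10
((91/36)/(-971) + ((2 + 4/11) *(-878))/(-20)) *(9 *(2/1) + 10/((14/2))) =6782622158/3364515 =2015.93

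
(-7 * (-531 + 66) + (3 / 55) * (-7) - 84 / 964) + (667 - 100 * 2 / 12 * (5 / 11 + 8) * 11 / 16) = 405566527 / 106040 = 3824.66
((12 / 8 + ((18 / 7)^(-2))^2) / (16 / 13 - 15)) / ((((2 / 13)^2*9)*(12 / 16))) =-351223405 / 507349008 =-0.69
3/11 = 0.27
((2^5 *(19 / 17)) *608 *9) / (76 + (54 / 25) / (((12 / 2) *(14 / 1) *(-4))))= 2575.28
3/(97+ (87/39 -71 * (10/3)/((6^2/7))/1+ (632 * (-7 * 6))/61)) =-128466/16355233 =-0.01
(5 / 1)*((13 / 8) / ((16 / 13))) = 845 / 128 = 6.60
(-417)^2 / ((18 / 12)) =115926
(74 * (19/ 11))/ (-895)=-1406/ 9845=-0.14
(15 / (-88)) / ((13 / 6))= -45 / 572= -0.08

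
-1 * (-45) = 45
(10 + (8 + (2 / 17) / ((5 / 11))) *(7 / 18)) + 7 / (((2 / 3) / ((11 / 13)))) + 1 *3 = 55463 / 2210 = 25.10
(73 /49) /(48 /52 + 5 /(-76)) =72124 /41503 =1.74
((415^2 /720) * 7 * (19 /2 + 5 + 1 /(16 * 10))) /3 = 8096.47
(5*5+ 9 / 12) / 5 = 103 / 20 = 5.15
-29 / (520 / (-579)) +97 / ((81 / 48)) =1260397 / 14040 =89.77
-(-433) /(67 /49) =21217 /67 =316.67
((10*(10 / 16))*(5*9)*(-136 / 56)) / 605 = -3825 / 3388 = -1.13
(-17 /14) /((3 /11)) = -4.45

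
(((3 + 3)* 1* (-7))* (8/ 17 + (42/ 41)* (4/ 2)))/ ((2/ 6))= -221256/ 697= -317.44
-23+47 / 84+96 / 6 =-541 / 84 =-6.44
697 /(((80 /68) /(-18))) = -106641 /10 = -10664.10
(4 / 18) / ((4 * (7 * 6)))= 1 / 756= 0.00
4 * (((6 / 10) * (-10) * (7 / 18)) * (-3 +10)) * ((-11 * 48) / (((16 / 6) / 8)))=103488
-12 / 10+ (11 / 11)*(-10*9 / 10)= -51 / 5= -10.20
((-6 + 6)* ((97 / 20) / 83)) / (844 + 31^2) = 0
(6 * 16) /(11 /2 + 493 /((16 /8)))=8 /21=0.38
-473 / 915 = -0.52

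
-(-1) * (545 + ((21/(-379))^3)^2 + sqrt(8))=2 * sqrt(2) + 1615220292372194066/2963706958323721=547.83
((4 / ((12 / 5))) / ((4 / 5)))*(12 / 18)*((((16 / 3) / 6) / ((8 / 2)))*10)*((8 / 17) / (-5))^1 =-400 / 1377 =-0.29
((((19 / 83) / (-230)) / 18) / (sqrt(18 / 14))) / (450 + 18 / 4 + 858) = -19 * sqrt(7) / 1353003750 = -0.00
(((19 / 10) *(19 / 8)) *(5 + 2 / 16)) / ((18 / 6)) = 14801 / 1920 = 7.71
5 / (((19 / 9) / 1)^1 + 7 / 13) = 1.89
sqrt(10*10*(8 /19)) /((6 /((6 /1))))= 20*sqrt(38) /19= 6.49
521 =521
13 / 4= 3.25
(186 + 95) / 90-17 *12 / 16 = -1733 / 180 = -9.63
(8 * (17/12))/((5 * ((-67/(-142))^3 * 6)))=48675896/13534335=3.60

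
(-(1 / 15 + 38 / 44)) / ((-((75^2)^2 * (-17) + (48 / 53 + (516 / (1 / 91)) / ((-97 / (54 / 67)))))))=-105745229 / 61140732241213350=-0.00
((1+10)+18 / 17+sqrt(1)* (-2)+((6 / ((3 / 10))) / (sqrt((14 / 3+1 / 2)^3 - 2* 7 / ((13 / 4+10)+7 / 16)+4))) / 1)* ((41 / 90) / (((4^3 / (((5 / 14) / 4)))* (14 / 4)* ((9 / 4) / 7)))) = 205* sqrt(973098906) / 6718381488+779 / 137088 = 0.01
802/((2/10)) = 4010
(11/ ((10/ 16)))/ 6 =44/ 15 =2.93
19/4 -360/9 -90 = -501/4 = -125.25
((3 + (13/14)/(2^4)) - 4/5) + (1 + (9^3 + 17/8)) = 734.38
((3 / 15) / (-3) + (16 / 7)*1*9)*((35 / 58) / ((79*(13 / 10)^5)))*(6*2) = 430600000 / 850632263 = 0.51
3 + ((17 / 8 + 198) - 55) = 1185 / 8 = 148.12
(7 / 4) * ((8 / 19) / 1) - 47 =-879 / 19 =-46.26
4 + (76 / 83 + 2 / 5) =2206 / 415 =5.32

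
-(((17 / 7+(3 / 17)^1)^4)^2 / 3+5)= -85892311546174513615 / 120641560414902723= -711.96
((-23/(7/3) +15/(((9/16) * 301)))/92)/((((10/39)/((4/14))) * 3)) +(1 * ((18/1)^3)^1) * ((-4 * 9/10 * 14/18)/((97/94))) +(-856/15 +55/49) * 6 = -4557890105113/282043020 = -16160.27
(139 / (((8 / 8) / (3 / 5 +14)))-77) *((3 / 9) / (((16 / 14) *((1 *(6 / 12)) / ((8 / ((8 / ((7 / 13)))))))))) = 79723 / 130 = 613.25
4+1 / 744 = 2977 / 744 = 4.00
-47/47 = -1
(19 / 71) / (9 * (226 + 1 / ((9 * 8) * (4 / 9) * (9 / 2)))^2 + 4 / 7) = 306432 / 526411635761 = 0.00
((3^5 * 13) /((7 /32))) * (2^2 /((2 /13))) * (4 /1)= 10513152 /7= 1501878.86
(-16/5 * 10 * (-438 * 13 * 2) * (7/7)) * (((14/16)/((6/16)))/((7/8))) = 971776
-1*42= -42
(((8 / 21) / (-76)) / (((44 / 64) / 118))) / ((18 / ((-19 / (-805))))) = -0.00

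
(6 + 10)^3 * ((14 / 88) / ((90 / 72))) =28672 / 55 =521.31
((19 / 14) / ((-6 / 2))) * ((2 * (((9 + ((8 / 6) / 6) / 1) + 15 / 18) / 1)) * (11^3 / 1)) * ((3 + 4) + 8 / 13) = -92216.85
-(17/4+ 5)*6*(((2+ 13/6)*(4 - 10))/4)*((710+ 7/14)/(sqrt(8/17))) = 3943275*sqrt(34)/64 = 359266.36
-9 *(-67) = 603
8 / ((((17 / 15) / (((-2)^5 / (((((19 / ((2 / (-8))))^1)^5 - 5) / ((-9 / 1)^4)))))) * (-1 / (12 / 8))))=-12597120 / 14367977159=-0.00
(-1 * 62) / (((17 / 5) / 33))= -10230 / 17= -601.76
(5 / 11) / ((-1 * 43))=-5 / 473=-0.01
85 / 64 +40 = 2645 / 64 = 41.33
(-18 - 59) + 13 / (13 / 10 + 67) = -52461 / 683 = -76.81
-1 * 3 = -3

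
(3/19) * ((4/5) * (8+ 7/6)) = 22/19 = 1.16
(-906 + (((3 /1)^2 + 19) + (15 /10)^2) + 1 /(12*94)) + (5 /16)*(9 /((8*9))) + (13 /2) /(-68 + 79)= -173735653 /198528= -875.12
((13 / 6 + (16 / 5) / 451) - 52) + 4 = -620029 / 13530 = -45.83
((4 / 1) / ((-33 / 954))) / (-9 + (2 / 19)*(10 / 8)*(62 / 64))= 1546752 / 118679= 13.03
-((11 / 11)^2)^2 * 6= -6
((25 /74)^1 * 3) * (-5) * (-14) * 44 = 115500 /37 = 3121.62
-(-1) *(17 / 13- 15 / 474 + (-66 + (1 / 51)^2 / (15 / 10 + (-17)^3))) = -3396643534597 / 52478925642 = -64.72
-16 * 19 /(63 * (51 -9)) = -0.11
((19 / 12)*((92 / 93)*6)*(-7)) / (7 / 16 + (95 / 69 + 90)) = -2251424 / 3142253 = -0.72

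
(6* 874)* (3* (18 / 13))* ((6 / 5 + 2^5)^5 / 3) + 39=11898045581554167 / 40625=292874968161.33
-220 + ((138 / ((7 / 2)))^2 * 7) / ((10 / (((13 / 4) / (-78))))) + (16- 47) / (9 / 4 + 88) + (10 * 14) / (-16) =-274.44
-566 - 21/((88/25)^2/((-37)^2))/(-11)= -30246019/85184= -355.07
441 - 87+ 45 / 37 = 13143 / 37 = 355.22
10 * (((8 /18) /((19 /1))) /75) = 8 /2565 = 0.00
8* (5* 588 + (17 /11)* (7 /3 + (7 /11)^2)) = 94050544 /3993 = 23553.86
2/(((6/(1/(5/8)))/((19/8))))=19/15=1.27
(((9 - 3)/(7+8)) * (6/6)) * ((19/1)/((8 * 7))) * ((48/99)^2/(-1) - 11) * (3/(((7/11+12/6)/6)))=-46493/4466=-10.41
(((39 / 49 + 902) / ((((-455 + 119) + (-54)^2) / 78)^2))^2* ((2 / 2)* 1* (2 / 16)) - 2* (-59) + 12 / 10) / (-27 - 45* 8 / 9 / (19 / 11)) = -1488318264962701371 / 625819181164240000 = -2.38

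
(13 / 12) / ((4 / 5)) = 65 / 48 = 1.35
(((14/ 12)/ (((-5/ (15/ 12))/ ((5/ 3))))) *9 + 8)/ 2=29/ 16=1.81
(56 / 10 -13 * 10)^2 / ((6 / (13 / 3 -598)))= -344520202 / 225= -1531200.90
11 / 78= 0.14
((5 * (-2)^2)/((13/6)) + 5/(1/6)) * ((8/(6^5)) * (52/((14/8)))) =680/567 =1.20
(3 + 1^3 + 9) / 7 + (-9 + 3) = -29 / 7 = -4.14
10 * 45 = 450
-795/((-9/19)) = 5035/3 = 1678.33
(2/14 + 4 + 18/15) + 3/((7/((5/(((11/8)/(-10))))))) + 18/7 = -2953/385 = -7.67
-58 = -58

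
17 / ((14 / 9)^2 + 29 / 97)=133569 / 21361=6.25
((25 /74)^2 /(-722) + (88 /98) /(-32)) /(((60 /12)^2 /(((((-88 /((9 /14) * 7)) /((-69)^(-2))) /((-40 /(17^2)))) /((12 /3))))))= -2298419222121 /12108120500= -189.82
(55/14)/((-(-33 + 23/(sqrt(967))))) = 1265 * sqrt(967)/14735476 + 1755105/14735476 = 0.12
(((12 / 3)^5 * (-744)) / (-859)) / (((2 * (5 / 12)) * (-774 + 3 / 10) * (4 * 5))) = -761856 / 11076805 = -0.07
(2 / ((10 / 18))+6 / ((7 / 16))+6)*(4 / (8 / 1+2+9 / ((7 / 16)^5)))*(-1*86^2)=-1206.87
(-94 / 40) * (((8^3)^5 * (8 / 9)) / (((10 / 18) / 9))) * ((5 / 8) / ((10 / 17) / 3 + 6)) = -47439528692023296 / 395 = -120100072638033.66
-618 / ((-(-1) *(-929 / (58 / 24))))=1.61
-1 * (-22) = 22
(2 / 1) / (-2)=-1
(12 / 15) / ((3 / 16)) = 64 / 15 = 4.27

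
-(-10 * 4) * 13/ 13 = 40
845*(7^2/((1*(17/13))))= 31662.65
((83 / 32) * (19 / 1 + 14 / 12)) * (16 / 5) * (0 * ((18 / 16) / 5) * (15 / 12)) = 0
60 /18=10 /3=3.33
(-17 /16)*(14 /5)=-119 /40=-2.98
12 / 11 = 1.09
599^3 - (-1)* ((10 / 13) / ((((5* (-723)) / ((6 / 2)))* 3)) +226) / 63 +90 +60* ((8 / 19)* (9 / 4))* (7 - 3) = 2418003447540175 / 11250603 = 214922119.96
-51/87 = -17/29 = -0.59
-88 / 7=-12.57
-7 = -7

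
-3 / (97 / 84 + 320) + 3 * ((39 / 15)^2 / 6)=3.37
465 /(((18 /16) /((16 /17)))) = 19840 /51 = 389.02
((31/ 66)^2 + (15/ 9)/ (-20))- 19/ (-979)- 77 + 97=20.16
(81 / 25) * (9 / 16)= 729 / 400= 1.82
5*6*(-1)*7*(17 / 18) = -595 / 3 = -198.33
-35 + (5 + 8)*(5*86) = 5555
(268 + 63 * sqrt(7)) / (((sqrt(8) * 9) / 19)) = 133 * sqrt(14) / 4 + 1273 * sqrt(2) / 9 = 324.44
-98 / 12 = -49 / 6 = -8.17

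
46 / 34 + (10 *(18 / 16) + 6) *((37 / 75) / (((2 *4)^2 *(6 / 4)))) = 235267 / 163200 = 1.44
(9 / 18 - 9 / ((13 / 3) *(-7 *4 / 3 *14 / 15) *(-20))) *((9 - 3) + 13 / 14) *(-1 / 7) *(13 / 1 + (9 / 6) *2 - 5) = -10615583 / 1997632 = -5.31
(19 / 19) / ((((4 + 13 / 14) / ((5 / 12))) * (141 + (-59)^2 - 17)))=1 / 42642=0.00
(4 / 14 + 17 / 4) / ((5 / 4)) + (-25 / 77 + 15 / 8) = 15951 / 3080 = 5.18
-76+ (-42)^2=1688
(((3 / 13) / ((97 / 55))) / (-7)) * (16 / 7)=-2640 / 61789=-0.04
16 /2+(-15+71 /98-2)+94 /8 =3.47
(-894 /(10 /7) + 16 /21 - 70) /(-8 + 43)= -72979 /3675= -19.86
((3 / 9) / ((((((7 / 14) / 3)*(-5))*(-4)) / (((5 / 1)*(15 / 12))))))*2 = 5 / 4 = 1.25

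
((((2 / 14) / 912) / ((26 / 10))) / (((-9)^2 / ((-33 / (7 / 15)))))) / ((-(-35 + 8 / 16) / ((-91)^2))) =-3575 / 283176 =-0.01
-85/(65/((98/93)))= -1666/1209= -1.38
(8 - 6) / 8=1 / 4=0.25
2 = 2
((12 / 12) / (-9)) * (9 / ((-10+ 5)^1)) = 1 / 5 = 0.20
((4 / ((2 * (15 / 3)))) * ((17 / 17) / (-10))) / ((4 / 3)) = -3 / 100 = -0.03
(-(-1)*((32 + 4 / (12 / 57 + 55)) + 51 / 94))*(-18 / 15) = -1929621 / 49303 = -39.14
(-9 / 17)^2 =81 / 289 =0.28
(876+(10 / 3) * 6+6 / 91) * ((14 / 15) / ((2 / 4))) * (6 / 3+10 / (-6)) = 326168 / 585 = 557.55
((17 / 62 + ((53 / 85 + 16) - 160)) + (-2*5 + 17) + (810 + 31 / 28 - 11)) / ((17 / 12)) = 146970837 / 313565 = 468.71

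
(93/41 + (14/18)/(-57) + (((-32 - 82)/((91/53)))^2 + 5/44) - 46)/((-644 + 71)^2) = 33449953317749/2516204454711948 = 0.01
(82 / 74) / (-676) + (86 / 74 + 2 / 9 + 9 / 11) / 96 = 316519 / 14857128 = 0.02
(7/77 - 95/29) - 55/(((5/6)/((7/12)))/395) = -9704417/638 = -15210.68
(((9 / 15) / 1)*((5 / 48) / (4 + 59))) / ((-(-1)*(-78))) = -1 / 78624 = -0.00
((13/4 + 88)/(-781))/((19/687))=-4.22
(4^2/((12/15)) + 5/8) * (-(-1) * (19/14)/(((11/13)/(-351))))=-1300455/112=-11611.21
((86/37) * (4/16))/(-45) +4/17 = 12589/56610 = 0.22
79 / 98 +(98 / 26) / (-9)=4441 / 11466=0.39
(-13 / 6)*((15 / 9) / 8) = -65 / 144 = -0.45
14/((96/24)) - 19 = -31/2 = -15.50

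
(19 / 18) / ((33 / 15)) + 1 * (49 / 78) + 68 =88942 / 1287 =69.11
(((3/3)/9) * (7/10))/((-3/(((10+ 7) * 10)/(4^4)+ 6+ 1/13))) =-26173/149760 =-0.17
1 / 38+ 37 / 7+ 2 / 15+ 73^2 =21284437 / 3990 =5334.45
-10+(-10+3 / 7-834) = -853.57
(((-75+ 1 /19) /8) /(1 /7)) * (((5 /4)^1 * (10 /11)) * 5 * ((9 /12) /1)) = -233625 /836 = -279.46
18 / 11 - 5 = -3.36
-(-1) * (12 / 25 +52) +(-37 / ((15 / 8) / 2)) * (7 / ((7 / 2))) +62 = 2666 / 75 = 35.55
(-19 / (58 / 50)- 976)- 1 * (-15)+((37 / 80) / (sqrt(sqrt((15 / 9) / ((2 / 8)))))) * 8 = -975.08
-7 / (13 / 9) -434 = -5705 / 13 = -438.85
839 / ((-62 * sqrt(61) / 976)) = -6712 * sqrt(61) / 31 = -1691.05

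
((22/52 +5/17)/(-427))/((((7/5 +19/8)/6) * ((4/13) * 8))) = -4755/4384436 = -0.00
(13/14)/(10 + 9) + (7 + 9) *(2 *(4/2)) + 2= 17569/266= 66.05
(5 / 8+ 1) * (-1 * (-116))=377 / 2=188.50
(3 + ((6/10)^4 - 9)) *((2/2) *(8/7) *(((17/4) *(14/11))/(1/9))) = -2245428/6875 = -326.61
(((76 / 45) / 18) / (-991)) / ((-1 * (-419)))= -38 / 168167745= -0.00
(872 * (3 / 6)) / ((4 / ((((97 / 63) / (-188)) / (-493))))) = 0.00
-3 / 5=-0.60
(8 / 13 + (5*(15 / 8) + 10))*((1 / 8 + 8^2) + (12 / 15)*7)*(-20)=-5798331 / 208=-27876.59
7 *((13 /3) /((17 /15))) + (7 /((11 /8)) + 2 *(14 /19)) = 118419 /3553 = 33.33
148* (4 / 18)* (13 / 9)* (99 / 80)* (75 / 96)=26455 / 576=45.93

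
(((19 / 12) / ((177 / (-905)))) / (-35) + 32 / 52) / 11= 163651 / 2126124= 0.08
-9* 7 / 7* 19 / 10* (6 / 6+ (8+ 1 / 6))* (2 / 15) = -209 / 10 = -20.90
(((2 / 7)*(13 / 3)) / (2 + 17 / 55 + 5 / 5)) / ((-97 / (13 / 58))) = -715 / 827022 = -0.00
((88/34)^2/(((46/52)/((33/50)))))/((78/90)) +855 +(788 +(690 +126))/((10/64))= 73956961/6647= 11126.37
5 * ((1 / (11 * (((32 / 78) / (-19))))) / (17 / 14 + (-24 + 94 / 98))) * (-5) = -302575 / 62744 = -4.82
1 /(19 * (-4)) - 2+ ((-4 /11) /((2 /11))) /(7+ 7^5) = -1286347 /638932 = -2.01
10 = 10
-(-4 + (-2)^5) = 36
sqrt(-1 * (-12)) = 2 * sqrt(3) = 3.46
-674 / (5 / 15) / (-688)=1011 / 344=2.94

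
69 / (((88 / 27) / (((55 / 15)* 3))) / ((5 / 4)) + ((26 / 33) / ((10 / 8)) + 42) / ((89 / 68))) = 9119385 / 4336136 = 2.10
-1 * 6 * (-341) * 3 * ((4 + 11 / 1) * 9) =828630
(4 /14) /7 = 2 /49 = 0.04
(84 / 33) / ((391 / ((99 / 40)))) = 63 / 3910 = 0.02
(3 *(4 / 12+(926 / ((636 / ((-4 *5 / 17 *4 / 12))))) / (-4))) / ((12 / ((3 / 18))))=7721 / 389232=0.02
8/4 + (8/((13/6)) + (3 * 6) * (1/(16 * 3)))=631/104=6.07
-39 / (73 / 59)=-2301 / 73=-31.52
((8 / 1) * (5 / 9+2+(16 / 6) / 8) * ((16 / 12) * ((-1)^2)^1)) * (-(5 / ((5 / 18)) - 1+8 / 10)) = -74048 / 135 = -548.50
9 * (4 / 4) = 9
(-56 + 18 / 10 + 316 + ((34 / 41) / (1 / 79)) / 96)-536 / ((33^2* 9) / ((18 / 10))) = 187442917 / 714384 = 262.38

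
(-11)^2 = 121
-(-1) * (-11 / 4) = -11 / 4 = -2.75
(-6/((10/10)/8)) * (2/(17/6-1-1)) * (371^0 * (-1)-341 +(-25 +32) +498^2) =-28531468.80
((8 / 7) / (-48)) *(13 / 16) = -13 / 672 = -0.02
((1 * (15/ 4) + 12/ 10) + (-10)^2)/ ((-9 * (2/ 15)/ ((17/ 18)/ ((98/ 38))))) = -677977/ 21168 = -32.03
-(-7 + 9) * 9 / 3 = -6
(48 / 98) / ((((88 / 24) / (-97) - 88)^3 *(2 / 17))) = -295706052 / 48465609607723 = -0.00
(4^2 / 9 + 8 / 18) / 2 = 1.11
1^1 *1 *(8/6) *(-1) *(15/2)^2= -75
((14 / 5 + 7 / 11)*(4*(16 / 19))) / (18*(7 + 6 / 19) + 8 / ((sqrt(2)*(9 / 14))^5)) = 26381178143617248 / 297253583501942815- 1824685888467456*sqrt(2) / 297253583501942815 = 0.08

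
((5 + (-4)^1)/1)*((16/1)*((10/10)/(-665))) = -16/665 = -0.02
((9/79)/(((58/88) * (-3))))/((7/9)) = -1188/16037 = -0.07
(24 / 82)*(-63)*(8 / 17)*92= -556416 / 697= -798.30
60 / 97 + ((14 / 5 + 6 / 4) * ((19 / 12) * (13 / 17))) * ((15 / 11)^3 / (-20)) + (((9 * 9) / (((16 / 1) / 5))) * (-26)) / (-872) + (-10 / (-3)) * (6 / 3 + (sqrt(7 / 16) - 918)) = -140216525708485 / 45933172032 + 5 * sqrt(7) / 6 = -3050.42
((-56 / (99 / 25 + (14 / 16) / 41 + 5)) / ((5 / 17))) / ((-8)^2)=-3485 / 10521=-0.33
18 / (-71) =-18 / 71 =-0.25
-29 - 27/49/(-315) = -49732/1715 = -29.00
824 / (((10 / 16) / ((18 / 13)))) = 118656 / 65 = 1825.48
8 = 8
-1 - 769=-770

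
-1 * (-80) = 80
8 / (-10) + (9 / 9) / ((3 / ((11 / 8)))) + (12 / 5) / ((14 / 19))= 2449 / 840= 2.92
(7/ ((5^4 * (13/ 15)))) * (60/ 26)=126/ 4225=0.03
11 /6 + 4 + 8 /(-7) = 197 /42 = 4.69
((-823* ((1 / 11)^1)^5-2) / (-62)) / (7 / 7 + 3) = 322925 / 39940648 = 0.01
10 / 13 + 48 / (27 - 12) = 258 / 65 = 3.97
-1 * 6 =-6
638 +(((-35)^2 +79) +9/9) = 1943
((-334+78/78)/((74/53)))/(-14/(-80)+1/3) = -469.18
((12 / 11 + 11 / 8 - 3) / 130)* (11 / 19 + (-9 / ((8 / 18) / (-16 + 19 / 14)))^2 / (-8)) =246210369829 / 5453127680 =45.15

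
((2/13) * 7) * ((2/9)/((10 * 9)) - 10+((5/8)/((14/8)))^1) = -54661/5265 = -10.38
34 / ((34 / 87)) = 87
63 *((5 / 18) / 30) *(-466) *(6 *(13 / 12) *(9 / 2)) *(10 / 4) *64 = -1272180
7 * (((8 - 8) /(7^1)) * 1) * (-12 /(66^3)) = 0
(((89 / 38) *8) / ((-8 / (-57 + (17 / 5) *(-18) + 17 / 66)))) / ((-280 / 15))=-3463969 / 234080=-14.80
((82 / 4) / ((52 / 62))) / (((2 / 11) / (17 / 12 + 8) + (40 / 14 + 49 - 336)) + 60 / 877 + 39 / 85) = -824390993195 / 9565146097104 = -0.09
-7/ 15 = -0.47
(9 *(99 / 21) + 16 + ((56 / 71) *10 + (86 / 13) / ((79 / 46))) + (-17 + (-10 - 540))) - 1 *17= -262269671 / 510419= -513.83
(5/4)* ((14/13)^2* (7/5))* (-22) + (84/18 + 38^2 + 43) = 1447.02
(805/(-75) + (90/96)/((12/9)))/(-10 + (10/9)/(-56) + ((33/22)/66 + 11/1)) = -2224299/222400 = -10.00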